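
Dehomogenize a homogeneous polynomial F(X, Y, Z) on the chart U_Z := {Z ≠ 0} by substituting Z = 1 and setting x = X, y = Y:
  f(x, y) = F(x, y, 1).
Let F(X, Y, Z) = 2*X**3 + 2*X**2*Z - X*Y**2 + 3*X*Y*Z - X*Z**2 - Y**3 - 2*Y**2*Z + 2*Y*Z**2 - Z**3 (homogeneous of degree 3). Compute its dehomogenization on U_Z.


f(x, y) = 2*x**3 + 2*x**2 - x*y**2 + 3*x*y - x - y**3 - 2*y**2 + 2*y - 1

On U_Z we set Z = 1. Each monomial c·X^i·Y^j·Z^k in F becomes c·x^i·y^j·1^k = c·x^i·y^j.
Substituting Z = 1: F(X, Y, 1) = 2*x**3 + 2*x**2 - x*y**2 + 3*x*y - x - y**3 - 2*y**2 + 2*y - 1.
Note: deg(f) ≤ deg(F) = 3; strict inequality happens when F is divisible by Z (lost terms).


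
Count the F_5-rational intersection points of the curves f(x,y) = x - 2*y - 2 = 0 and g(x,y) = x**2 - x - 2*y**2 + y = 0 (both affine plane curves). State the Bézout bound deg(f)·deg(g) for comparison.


Common zeros: ∅; count = 0; Bézout bound = 2.

deg(f) = 1, deg(g) = 2, so Bézout bound = 2.
Scan x ∈ F_5. For each x, list the y ∈ F_5 with f(x, y) ≡ 0 and those with g(x, y) ≡ 0 (mod 5); the common zeros in that column are the intersection.
  x = 0: f ≡ 0 at y ∈ {4}; g ≡ 0 at y ∈ {0, 3}; common: ∅.
  x = 1: f ≡ 0 at y ∈ {2}; g ≡ 0 at y ∈ {0, 3}; common: ∅.
  x = 2: f ≡ 0 at y ∈ {0}; g ≡ 0 at y ∈ ∅; common: ∅.
  x = 3: f ≡ 0 at y ∈ {3}; g ≡ 0 at y ∈ {1, 2}; common: ∅.
  x = 4: f ≡ 0 at y ∈ {1}; g ≡ 0 at y ∈ ∅; common: ∅.
Collecting: common zeros = ∅, so the count is 0.
Comparison with the Bézout bound: 0 ≤ 2 = deg(f)·deg(g), as expected for curves with no common component (the affine F_5-count falls short of the bound because intersections may lie at infinity, over extension fields, or carry multiplicity).


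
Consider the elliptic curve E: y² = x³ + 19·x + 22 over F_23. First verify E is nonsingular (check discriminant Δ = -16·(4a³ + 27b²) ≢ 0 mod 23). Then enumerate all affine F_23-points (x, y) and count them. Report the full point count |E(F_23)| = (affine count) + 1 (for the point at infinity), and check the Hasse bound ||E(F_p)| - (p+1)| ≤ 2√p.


Affine points = {(4, 1), (4, 22), (5, 9), (5, 14), (9, 5), (9, 18), (10, 4), (10, 19), (12, 0), (15, 5), (15, 18), (16, 11), (16, 12), (18, 3), (18, 20), (22, 5), (22, 18)}; affine count = 17; |E(F_23)| = 18.

Discriminant check: Δ ∝ 4a³ + 27b² = 4·19³ + 27·22² = 4·6859 + 27·484 ≡ 1 (mod 23). Nonzero ⇒ E is nonsingular.
For each x ∈ F_23, compute rhs = x³ + 19·x + 22 mod 23, then count y ∈ F_23 with y² ≡ rhs.
  x = 0: rhs = 22, matching y values: none (0 points).
  x = 1: rhs = 19, matching y values: none (0 points).
  x = 2: rhs = 22, matching y values: none (0 points).
  x = 3: rhs = 14, matching y values: none (0 points).
  x = 4: rhs = 1, matching y values: 1, 22 (2 points).
  x = 5: rhs = 12, matching y values: 9, 14 (2 points).
  x = 6: rhs = 7, matching y values: none (0 points).
  x = 7: rhs = 15, matching y values: none (0 points).
  x = 8: rhs = 19, matching y values: none (0 points).
  x = 9: rhs = 2, matching y values: 5, 18 (2 points).
  x = 10: rhs = 16, matching y values: 4, 19 (2 points).
  x = 11: rhs = 21, matching y values: none (0 points).
  x = 12: rhs = 0, matching y values: 0 (1 points).
  x = 13: rhs = 5, matching y values: none (0 points).
  x = 14: rhs = 19, matching y values: none (0 points).
  x = 15: rhs = 2, matching y values: 5, 18 (2 points).
  x = 16: rhs = 6, matching y values: 11, 12 (2 points).
  x = 17: rhs = 14, matching y values: none (0 points).
  x = 18: rhs = 9, matching y values: 3, 20 (2 points).
  x = 19: rhs = 20, matching y values: none (0 points).
  x = 20: rhs = 7, matching y values: none (0 points).
  x = 21: rhs = 22, matching y values: none (0 points).
  x = 22: rhs = 2, matching y values: 5, 18 (2 points).
Total affine count: 17.
Full point count |E(F_23)| = 17 + 1 = 18.
Hasse bound: |18 − (23+1)| = |-6| = 6 ≤ 2√23 ≈ 9.5917 ✓.


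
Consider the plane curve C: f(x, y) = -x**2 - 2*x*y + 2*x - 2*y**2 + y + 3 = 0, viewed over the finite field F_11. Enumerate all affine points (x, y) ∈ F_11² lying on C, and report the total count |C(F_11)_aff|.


Affine F_11-points: {(0, 7), (0, 10), (1, 8), (2, 2), (3, 0), (3, 3), (4, 3), (4, 10), (7, 2), (7, 8), (10, 0), (10, 7)}; count = 12.

For each of the 121 pairs (x, y) ∈ F_11², evaluate f(x, y) mod 11. Record the zeros.
  x = 0: [0↦3, 1↦2, 2↦8, 3↦10, 4↦8, 5↦2, 6↦3, 7↦0, 8↦4, 9↦4, 10↦0]  zeros at y ∈ {7, 10}
  x = 1: [0↦4, 1↦1, 2↦5, 3↦5, 4↦1, 5↦4, 6↦3, 7↦9, 8↦0, 9↦9, 10↦3]  zeros at y ∈ {8}
  x = 2: [0↦3, 1↦9, 2↦0, 3↦9, 4↦3, 5↦4, 6↦1, 7↦5, 8↦5, 9↦1, 10↦4]  zeros at y ∈ {2}
  x = 3: [0↦0, 1↦4, 2↦4, 3↦0, 4↦3, 5↦2, 6↦8, 7↦10, 8↦8, 9↦2, 10↦3]  zeros at y ∈ {0, 3}
  x = 4: [0↦6, 1↦8, 2↦6, 3↦0, 4↦1, 5↦9, 6↦2, 7↦2, 8↦9, 9↦1, 10↦0]  zeros at y ∈ {3, 10}
  x = 5: [0↦10, 1↦10, 2↦6, 3↦9, 4↦8, 5↦3, 6↦5, 7↦3, 8↦8, 9↦9, 10↦6]  zeros at y ∈ ∅
  x = 6: [0↦1, 1↦10, 2↦4, 3↦5, 4↦2, 5↦6, 6↦6, 7↦2, 8↦5, 9↦4, 10↦10]  zeros at y ∈ ∅
  x = 7: [0↦1, 1↦8, 2↦0, 3↦10, 4↦5, 5↦7, 6↦5, 7↦10, 8↦0, 9↦8, 10↦1]  zeros at y ∈ {2, 8}
  x = 8: [0↦10, 1↦4, 2↦5, 3↦2, 4↦6, 5↦6, 6↦2, 7↦5, 8↦4, 9↦10, 10↦1]  zeros at y ∈ ∅
  x = 9: [0↦6, 1↦9, 2↦8, 3↦3, 4↦5, 5↦3, 6↦8, 7↦9, 8↦6, 9↦10, 10↦10]  zeros at y ∈ ∅
  x = 10: [0↦0, 1↦1, 2↦9, 3↦2, 4↦2, 5↦9, 6↦1, 7↦0, 8↦6, 9↦8, 10↦6]  zeros at y ∈ {0, 7}
Collecting zeros: affine points = {(0, 7), (0, 10), (1, 8), (2, 2), (3, 0), (3, 3), (4, 3), (4, 10), (7, 2), (7, 8), (10, 0), (10, 7)}.
Total count |C(F_11)_aff| = 12.


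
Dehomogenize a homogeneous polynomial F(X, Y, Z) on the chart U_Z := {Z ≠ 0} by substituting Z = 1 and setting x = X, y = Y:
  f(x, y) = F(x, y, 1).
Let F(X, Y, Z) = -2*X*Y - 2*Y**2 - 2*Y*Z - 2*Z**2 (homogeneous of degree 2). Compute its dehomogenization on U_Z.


f(x, y) = -2*x*y - 2*y**2 - 2*y - 2

On U_Z we set Z = 1. Each monomial c·X^i·Y^j·Z^k in F becomes c·x^i·y^j·1^k = c·x^i·y^j.
Substituting Z = 1: F(X, Y, 1) = -2*x*y - 2*y**2 - 2*y - 2.
Note: deg(f) ≤ deg(F) = 2; strict inequality happens when F is divisible by Z (lost terms).


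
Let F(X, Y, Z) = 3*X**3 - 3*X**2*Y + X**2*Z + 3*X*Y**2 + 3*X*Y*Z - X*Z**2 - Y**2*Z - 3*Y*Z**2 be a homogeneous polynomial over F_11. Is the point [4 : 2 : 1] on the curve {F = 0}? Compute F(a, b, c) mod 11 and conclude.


F(4,2,1) ≡ 5 (mod 11); P is NOT on the curve.

Evaluate F(4, 2, 1) term-by-term (mod 11).
  3*X**3 ↦ 3·64·1·1 = 192
  -3*X**2*Y ↦ -3·16·2·1 = -96
  X**2*Z ↦ 1·16·1·1 = 16
  3*X*Y**2 ↦ 3·4·4·1 = 48
  3*X*Y*Z ↦ 3·4·2·1 = 24
  -X*Z**2 ↦ -1·4·1·1 = -4
  -Y**2*Z ↦ -1·1·4·1 = -4
  -3*Y*Z**2 ↦ -3·1·2·1 = -6
Sum: F(4, 2, 1) = (192) + (-96) + (16) + (48) + (24) + (-4) + (-4) + (-6) = 170.
Reducing mod 11: 170 ≡ 5 (mod 11).
Since F(a, b, c) ≡ 5 ≠ 0 (mod 11), P does NOT lie on the curve.


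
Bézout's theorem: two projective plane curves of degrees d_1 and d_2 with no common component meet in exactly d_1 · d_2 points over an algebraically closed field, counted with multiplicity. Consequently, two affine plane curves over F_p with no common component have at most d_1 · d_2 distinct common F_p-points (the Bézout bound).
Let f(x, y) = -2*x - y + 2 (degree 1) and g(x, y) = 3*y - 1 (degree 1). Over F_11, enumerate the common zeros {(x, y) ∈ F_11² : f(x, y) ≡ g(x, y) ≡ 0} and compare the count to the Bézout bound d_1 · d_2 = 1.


Common zeros: {(10, 4)}; count = 1; Bézout bound = 1.

deg(f) = 1, deg(g) = 1, so Bézout bound = 1.
Scan x ∈ F_11. For each x, list the y ∈ F_11 with f(x, y) ≡ 0 and those with g(x, y) ≡ 0 (mod 11); the common zeros in that column are the intersection.
  x = 0: f ≡ 0 at y ∈ {2}; g ≡ 0 at y ∈ {4}; common: ∅.
  x = 1: f ≡ 0 at y ∈ {0}; g ≡ 0 at y ∈ {4}; common: ∅.
  x = 2: f ≡ 0 at y ∈ {9}; g ≡ 0 at y ∈ {4}; common: ∅.
  x = 3: f ≡ 0 at y ∈ {7}; g ≡ 0 at y ∈ {4}; common: ∅.
  x = 4: f ≡ 0 at y ∈ {5}; g ≡ 0 at y ∈ {4}; common: ∅.
  x = 5: f ≡ 0 at y ∈ {3}; g ≡ 0 at y ∈ {4}; common: ∅.
  x = 6: f ≡ 0 at y ∈ {1}; g ≡ 0 at y ∈ {4}; common: ∅.
  x = 7: f ≡ 0 at y ∈ {10}; g ≡ 0 at y ∈ {4}; common: ∅.
  x = 8: f ≡ 0 at y ∈ {8}; g ≡ 0 at y ∈ {4}; common: ∅.
  x = 9: f ≡ 0 at y ∈ {6}; g ≡ 0 at y ∈ {4}; common: ∅.
  x = 10: f ≡ 0 at y ∈ {4}; g ≡ 0 at y ∈ {4}; common: {4}.
Collecting: common zeros = {(10, 4)}, so the count is 1.
Comparison with the Bézout bound: 1 ≤ 1 = deg(f)·deg(g), as expected for curves with no common component (the bound is attained).


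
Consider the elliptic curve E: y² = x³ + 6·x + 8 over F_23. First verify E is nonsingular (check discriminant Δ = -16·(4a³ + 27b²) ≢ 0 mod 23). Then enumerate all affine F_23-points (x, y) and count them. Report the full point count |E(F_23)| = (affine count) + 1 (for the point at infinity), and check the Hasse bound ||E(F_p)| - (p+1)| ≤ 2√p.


Affine points = {(0, 10), (0, 13), (4, 2), (4, 21), (5, 5), (5, 18), (7, 5), (7, 18), (8, 4), (8, 19), (9, 3), (9, 20), (11, 5), (11, 18), (13, 11), (13, 12), (15, 0), (17, 3), (17, 20), (19, 9), (19, 14), (20, 3), (20, 20), (22, 1), (22, 22)}; affine count = 25; |E(F_23)| = 26.

Discriminant check: Δ ∝ 4a³ + 27b² = 4·6³ + 27·8² = 4·216 + 27·64 ≡ 16 (mod 23). Nonzero ⇒ E is nonsingular.
For each x ∈ F_23, compute rhs = x³ + 6·x + 8 mod 23, then count y ∈ F_23 with y² ≡ rhs.
  x = 0: rhs = 8, matching y values: 10, 13 (2 points).
  x = 1: rhs = 15, matching y values: none (0 points).
  x = 2: rhs = 5, matching y values: none (0 points).
  x = 3: rhs = 7, matching y values: none (0 points).
  x = 4: rhs = 4, matching y values: 2, 21 (2 points).
  x = 5: rhs = 2, matching y values: 5, 18 (2 points).
  x = 6: rhs = 7, matching y values: none (0 points).
  x = 7: rhs = 2, matching y values: 5, 18 (2 points).
  x = 8: rhs = 16, matching y values: 4, 19 (2 points).
  x = 9: rhs = 9, matching y values: 3, 20 (2 points).
  x = 10: rhs = 10, matching y values: none (0 points).
  x = 11: rhs = 2, matching y values: 5, 18 (2 points).
  x = 12: rhs = 14, matching y values: none (0 points).
  x = 13: rhs = 6, matching y values: 11, 12 (2 points).
  x = 14: rhs = 7, matching y values: none (0 points).
  x = 15: rhs = 0, matching y values: 0 (1 points).
  x = 16: rhs = 14, matching y values: none (0 points).
  x = 17: rhs = 9, matching y values: 3, 20 (2 points).
  x = 18: rhs = 14, matching y values: none (0 points).
  x = 19: rhs = 12, matching y values: 9, 14 (2 points).
  x = 20: rhs = 9, matching y values: 3, 20 (2 points).
  x = 21: rhs = 11, matching y values: none (0 points).
  x = 22: rhs = 1, matching y values: 1, 22 (2 points).
Total affine count: 25.
Full point count |E(F_23)| = 25 + 1 = 26.
Hasse bound: |26 − (23+1)| = |2| = 2 ≤ 2√23 ≈ 9.5917 ✓.


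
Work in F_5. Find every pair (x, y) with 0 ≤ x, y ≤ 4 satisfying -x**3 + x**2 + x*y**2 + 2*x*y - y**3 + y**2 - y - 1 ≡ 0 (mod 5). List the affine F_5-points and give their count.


Affine F_5-points: {(2, 0), (2, 1), (2, 2), (3, 3), (4, 3), (4, 4)}; count = 6.

For each of the 25 pairs (x, y) ∈ F_5², evaluate f(x, y) mod 5. Record the zeros.
  x = 0: [0↦4, 1↦3, 2↦3, 3↦3, 4↦2]  zeros at y ∈ ∅
  x = 1: [0↦4, 1↦1, 2↦1, 3↦3, 4↦1]  zeros at y ∈ ∅
  x = 2: [0↦0, 1↦0, 2↦0, 3↦4, 4↦1]  zeros at y ∈ {0, 1, 2}
  x = 3: [0↦1, 1↦4, 2↦4, 3↦0, 4↦1]  zeros at y ∈ {3}
  x = 4: [0↦1, 1↦2, 2↦2, 3↦0, 4↦0]  zeros at y ∈ {3, 4}
Collecting zeros: affine points = {(2, 0), (2, 1), (2, 2), (3, 3), (4, 3), (4, 4)}.
Total count |C(F_5)_aff| = 6.


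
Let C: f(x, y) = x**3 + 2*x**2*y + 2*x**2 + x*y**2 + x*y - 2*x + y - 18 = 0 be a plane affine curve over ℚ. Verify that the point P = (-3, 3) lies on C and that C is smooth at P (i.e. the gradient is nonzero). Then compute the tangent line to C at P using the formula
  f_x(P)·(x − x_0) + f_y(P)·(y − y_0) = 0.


Tangent line at P: -11*x - 2*y - 27 = 0.

Step 1: f(-3, 3) = 0, so P lies on C.
Step 2: partial derivatives
  f_x(x, y) = 3*x**2 + 4*x*y + 4*x + y**2 + y - 2, f_y(x, y) = 2*x**2 + 2*x*y + x + 1.
  f_x(P) = -11, f_y(P) = -2 (gradient nonzero, so P is smooth).
Step 3: tangent line at P: -11·(x − -3) + -2·(y − 3) = 0.
Expanding: -11*x - 2*y - 27 = 0.


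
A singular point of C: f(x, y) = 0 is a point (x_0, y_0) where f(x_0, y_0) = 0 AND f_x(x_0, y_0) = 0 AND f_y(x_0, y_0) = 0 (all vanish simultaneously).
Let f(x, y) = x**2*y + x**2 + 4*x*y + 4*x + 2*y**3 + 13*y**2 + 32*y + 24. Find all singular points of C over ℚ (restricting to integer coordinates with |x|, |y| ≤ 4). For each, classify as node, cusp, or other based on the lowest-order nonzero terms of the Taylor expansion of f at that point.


Singular points: {(-2, -2)}; classification: node.

Compute partial derivatives:
  f_x = 2*x*y + 2*x + 4*y + 4.
  f_y = x**2 + 4*x + 6*y**2 + 26*y + 32.
Scan x_0 ∈ {−4, ..., 4}. For each x_0, f_y(x_0, y) is a polynomial in y; find its integer roots y ∈ {−4, ..., 4}, then test f_x and f at those candidates.
  x = -4: f_y(-4, y) = 6*y**2 + 26*y + 32; no integer root y with |y| ≤ 4.
  x = -3: f_y(-3, y) = 6*y**2 + 26*y + 29; no integer root y with |y| ≤ 4.
  x = -2: f_y(-2, y) = 6*y**2 + 26*y + 28; vanishes at y ∈ {-2}. (-2, -2): f_x = 0, f = 0 — SINGULAR.
  x = -1: f_y(-1, y) = 6*y**2 + 26*y + 29; no integer root y with |y| ≤ 4.
  x = 0: f_y(0, y) = 6*y**2 + 26*y + 32; no integer root y with |y| ≤ 4.
  x = 1: f_y(1, y) = 6*y**2 + 26*y + 37; no integer root y with |y| ≤ 4.
  x = 2: f_y(2, y) = 6*y**2 + 26*y + 44; no integer root y with |y| ≤ 4.
  x = 3: f_y(3, y) = 6*y**2 + 26*y + 53; no integer root y with |y| ≤ 4.
  x = 4: f_y(4, y) = 6*y**2 + 26*y + 64; no integer root y with |y| ≤ 4.
Only singular point on the grid: (-2, -2).
Classify: substitute x = -2 + u, y = -2 + v and expand: f = u**2*v - u**2 + 2*v**3 + v**2.
No constant or linear terms (consistent with a singular point). Quadratic part: -u**2 + v**2. Cubic part: u**2*v + 2*v**3.
The quadratic part v**2 - u**2 = (v − u)(v + u) splits into two distinct linear factors, so there are two distinct tangent lines y − -2 = ±(x − -2) — this is a node (ordinary double point).
Classification: node.


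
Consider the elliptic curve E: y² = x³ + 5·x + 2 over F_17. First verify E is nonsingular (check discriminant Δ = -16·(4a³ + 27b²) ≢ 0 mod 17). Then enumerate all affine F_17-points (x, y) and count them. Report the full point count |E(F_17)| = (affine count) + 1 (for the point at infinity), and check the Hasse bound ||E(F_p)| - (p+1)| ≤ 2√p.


Affine points = {(0, 6), (0, 11), (1, 5), (1, 12), (4, 1), (4, 16), (5, 4), (5, 13), (10, 7), (10, 10), (15, 1), (15, 16), (16, 8), (16, 9)}; affine count = 14; |E(F_17)| = 15.

Discriminant check: Δ ∝ 4a³ + 27b² = 4·5³ + 27·2² = 4·125 + 27·4 ≡ 13 (mod 17). Nonzero ⇒ E is nonsingular.
For each x ∈ F_17, compute rhs = x³ + 5·x + 2 mod 17, then count y ∈ F_17 with y² ≡ rhs.
  x = 0: rhs = 2, matching y values: 6, 11 (2 points).
  x = 1: rhs = 8, matching y values: 5, 12 (2 points).
  x = 2: rhs = 3, matching y values: none (0 points).
  x = 3: rhs = 10, matching y values: none (0 points).
  x = 4: rhs = 1, matching y values: 1, 16 (2 points).
  x = 5: rhs = 16, matching y values: 4, 13 (2 points).
  x = 6: rhs = 10, matching y values: none (0 points).
  x = 7: rhs = 6, matching y values: none (0 points).
  x = 8: rhs = 10, matching y values: none (0 points).
  x = 9: rhs = 11, matching y values: none (0 points).
  x = 10: rhs = 15, matching y values: 7, 10 (2 points).
  x = 11: rhs = 11, matching y values: none (0 points).
  x = 12: rhs = 5, matching y values: none (0 points).
  x = 13: rhs = 3, matching y values: none (0 points).
  x = 14: rhs = 11, matching y values: none (0 points).
  x = 15: rhs = 1, matching y values: 1, 16 (2 points).
  x = 16: rhs = 13, matching y values: 8, 9 (2 points).
Total affine count: 14.
Full point count |E(F_17)| = 14 + 1 = 15.
Hasse bound: |15 − (17+1)| = |-3| = 3 ≤ 2√17 ≈ 8.2462 ✓.


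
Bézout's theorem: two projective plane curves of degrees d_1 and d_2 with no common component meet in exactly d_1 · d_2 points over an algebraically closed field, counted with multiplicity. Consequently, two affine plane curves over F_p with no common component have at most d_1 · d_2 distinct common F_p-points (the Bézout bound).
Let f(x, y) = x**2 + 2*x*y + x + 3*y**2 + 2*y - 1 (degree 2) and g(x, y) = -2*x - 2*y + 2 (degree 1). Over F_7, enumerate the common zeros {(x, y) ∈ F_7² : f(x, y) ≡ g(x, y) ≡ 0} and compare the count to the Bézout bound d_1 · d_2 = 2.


Common zeros: {(3, 5)}; count = 1; Bézout bound = 2.

deg(f) = 2, deg(g) = 1, so Bézout bound = 2.
Scan x ∈ F_7. For each x, list the y ∈ F_7 with f(x, y) ≡ 0 and those with g(x, y) ≡ 0 (mod 7); the common zeros in that column are the intersection.
  x = 0: f ≡ 0 at y ∈ {5, 6}; g ≡ 0 at y ∈ {1}; common: ∅.
  x = 1: f ≡ 0 at y ∈ {2, 6}; g ≡ 0 at y ∈ {0}; common: ∅.
  x = 2: f ≡ 0 at y ∈ {1, 4}; g ≡ 0 at y ∈ {6}; common: ∅.
  x = 3: f ≡ 0 at y ∈ {4, 5}; g ≡ 0 at y ∈ {5}; common: {5}.
  x = 4: f ≡ 0 at y ∈ ∅; g ≡ 0 at y ∈ {4}; common: ∅.
  x = 5: f ≡ 0 at y ∈ ∅; g ≡ 0 at y ∈ {3}; common: ∅.
  x = 6: f ≡ 0 at y ∈ ∅; g ≡ 0 at y ∈ {2}; common: ∅.
Collecting: common zeros = {(3, 5)}, so the count is 1.
Comparison with the Bézout bound: 1 ≤ 2 = deg(f)·deg(g), as expected for curves with no common component (the affine F_7-count falls short of the bound because intersections may lie at infinity, over extension fields, or carry multiplicity).


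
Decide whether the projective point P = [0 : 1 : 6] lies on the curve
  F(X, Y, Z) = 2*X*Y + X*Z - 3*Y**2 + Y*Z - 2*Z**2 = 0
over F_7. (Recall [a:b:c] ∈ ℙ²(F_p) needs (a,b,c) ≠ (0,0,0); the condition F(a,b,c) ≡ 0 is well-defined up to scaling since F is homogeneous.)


F(0,1,6) ≡ 1 (mod 7); P is NOT on the curve.

Evaluate F(0, 1, 6) term-by-term (mod 7).
  2*X*Y ↦ 2·0·1·1 = 0
  X*Z ↦ 1·0·1·6 = 0
  -3*Y**2 ↦ -3·1·1·1 = -3
  Y*Z ↦ 1·1·1·6 = 6
  -2*Z**2 ↦ -2·1·1·36 = -72
Sum: F(0, 1, 6) = (0) + (0) + (-3) + (6) + (-72) = -69.
Reducing mod 7: -69 ≡ 1 (mod 7).
Since F(a, b, c) ≡ 1 ≠ 0 (mod 7), P does NOT lie on the curve.


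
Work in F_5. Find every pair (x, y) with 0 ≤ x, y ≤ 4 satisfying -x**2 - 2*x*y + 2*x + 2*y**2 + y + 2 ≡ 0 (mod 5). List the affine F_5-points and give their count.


Affine F_5-points: {(0, 1)}; count = 1.

For each of the 25 pairs (x, y) ∈ F_5², evaluate f(x, y) mod 5. Record the zeros.
  x = 0: [0↦2, 1↦0, 2↦2, 3↦3, 4↦3]  zeros at y ∈ {1}
  x = 1: [0↦3, 1↦4, 2↦4, 3↦3, 4↦1]  zeros at y ∈ ∅
  x = 2: [0↦2, 1↦1, 2↦4, 3↦1, 4↦2]  zeros at y ∈ ∅
  x = 3: [0↦4, 1↦1, 2↦2, 3↦2, 4↦1]  zeros at y ∈ ∅
  x = 4: [0↦4, 1↦4, 2↦3, 3↦1, 4↦3]  zeros at y ∈ ∅
Collecting zeros: affine points = {(0, 1)}.
Total count |C(F_5)_aff| = 1.


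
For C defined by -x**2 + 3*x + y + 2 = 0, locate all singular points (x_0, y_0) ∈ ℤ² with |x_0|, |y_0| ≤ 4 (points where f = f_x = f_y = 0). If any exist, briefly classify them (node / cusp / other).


No singular points in the scanned grid; C is smooth there.

Compute partial derivatives:
  f_x = 3 - 2*x.
  f_y = 1.
f_y = 1 is a nonzero constant, so f_y never vanishes: no point (x, y) can satisfy f = f_x = f_y = 0. In particular no (x, y) ∈ {−4, ..., 4}² is singular; the curve is smooth.


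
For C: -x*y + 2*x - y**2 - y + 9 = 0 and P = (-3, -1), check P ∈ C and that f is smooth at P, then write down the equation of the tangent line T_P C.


Tangent line at P: 3*x + 4*y + 13 = 0.

Step 1: f(-3, -1) = 0, so P lies on C.
Step 2: partial derivatives
  f_x(x, y) = 2 - y, f_y(x, y) = -x - 2*y - 1.
  f_x(P) = 3, f_y(P) = 4 (gradient nonzero, so P is smooth).
Step 3: tangent line at P: 3·(x − -3) + 4·(y − -1) = 0.
Expanding: 3*x + 4*y + 13 = 0.


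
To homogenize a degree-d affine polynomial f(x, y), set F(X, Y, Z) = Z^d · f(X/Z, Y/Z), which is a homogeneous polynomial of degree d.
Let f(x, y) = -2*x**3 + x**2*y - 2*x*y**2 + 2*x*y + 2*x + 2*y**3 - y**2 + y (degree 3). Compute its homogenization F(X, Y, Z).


F(X, Y, Z) = -2*X**3 + X**2*Y - 2*X*Y**2 + 2*X*Y*Z + 2*X*Z**2 + 2*Y**3 - Y**2*Z + Y*Z**2

deg(f) = 3.
Substitute x = X/Z, y = Y/Z into f, then multiply by Z^3.
  monomial -2·x^3·y^0 ↦ -2·X^3·Y^0·Z^0.
  monomial 1·x^2·y^1 ↦ 1·X^2·Y^1·Z^0.
  monomial -2·x^1·y^2 ↦ -2·X^1·Y^2·Z^0.
  monomial 2·x^1·y^1 ↦ 2·X^1·Y^1·Z^1.
  monomial 2·x^1·y^0 ↦ 2·X^1·Y^0·Z^2.
  monomial 2·x^0·y^3 ↦ 2·X^0·Y^3·Z^0.
  monomial -1·x^0·y^2 ↦ -1·X^0·Y^2·Z^1.
  monomial 1·x^0·y^1 ↦ 1·X^0·Y^1·Z^2.
Collecting: F(X, Y, Z) = -2*X**3 + X**2*Y - 2*X*Y**2 + 2*X*Y*Z + 2*X*Z**2 + 2*Y**3 - Y**2*Z + Y*Z**2.


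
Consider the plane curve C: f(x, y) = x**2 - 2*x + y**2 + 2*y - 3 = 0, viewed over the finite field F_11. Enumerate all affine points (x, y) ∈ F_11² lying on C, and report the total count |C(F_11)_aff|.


Affine F_11-points: {(0, 1), (0, 8), (1, 3), (1, 6), (2, 1), (2, 8), (3, 0), (3, 9), (5, 10), (8, 10), (10, 0), (10, 9)}; count = 12.

For each of the 121 pairs (x, y) ∈ F_11², evaluate f(x, y) mod 11. Record the zeros.
  x = 0: [0↦8, 1↦0, 2↦5, 3↦1, 4↦10, 5↦10, 6↦1, 7↦5, 8↦0, 9↦8, 10↦7]  zeros at y ∈ {1, 8}
  x = 1: [0↦7, 1↦10, 2↦4, 3↦0, 4↦9, 5↦9, 6↦0, 7↦4, 8↦10, 9↦7, 10↦6]  zeros at y ∈ {3, 6}
  x = 2: [0↦8, 1↦0, 2↦5, 3↦1, 4↦10, 5↦10, 6↦1, 7↦5, 8↦0, 9↦8, 10↦7]  zeros at y ∈ {1, 8}
  x = 3: [0↦0, 1↦3, 2↦8, 3↦4, 4↦2, 5↦2, 6↦4, 7↦8, 8↦3, 9↦0, 10↦10]  zeros at y ∈ {0, 9}
  x = 4: [0↦5, 1↦8, 2↦2, 3↦9, 4↦7, 5↦7, 6↦9, 7↦2, 8↦8, 9↦5, 10↦4]  zeros at y ∈ ∅
  x = 5: [0↦1, 1↦4, 2↦9, 3↦5, 4↦3, 5↦3, 6↦5, 7↦9, 8↦4, 9↦1, 10↦0]  zeros at y ∈ {10}
  x = 6: [0↦10, 1↦2, 2↦7, 3↦3, 4↦1, 5↦1, 6↦3, 7↦7, 8↦2, 9↦10, 10↦9]  zeros at y ∈ ∅
  x = 7: [0↦10, 1↦2, 2↦7, 3↦3, 4↦1, 5↦1, 6↦3, 7↦7, 8↦2, 9↦10, 10↦9]  zeros at y ∈ ∅
  x = 8: [0↦1, 1↦4, 2↦9, 3↦5, 4↦3, 5↦3, 6↦5, 7↦9, 8↦4, 9↦1, 10↦0]  zeros at y ∈ {10}
  x = 9: [0↦5, 1↦8, 2↦2, 3↦9, 4↦7, 5↦7, 6↦9, 7↦2, 8↦8, 9↦5, 10↦4]  zeros at y ∈ ∅
  x = 10: [0↦0, 1↦3, 2↦8, 3↦4, 4↦2, 5↦2, 6↦4, 7↦8, 8↦3, 9↦0, 10↦10]  zeros at y ∈ {0, 9}
Collecting zeros: affine points = {(0, 1), (0, 8), (1, 3), (1, 6), (2, 1), (2, 8), (3, 0), (3, 9), (5, 10), (8, 10), (10, 0), (10, 9)}.
Total count |C(F_11)_aff| = 12.


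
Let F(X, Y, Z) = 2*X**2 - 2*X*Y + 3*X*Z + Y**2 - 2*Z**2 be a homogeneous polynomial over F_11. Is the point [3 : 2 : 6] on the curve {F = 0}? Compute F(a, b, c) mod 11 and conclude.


F(3,2,6) ≡ 3 (mod 11); P is NOT on the curve.

Evaluate F(3, 2, 6) term-by-term (mod 11).
  2*X**2 ↦ 2·9·1·1 = 18
  -2*X*Y ↦ -2·3·2·1 = -12
  3*X*Z ↦ 3·3·1·6 = 54
  Y**2 ↦ 1·1·4·1 = 4
  -2*Z**2 ↦ -2·1·1·36 = -72
Sum: F(3, 2, 6) = (18) + (-12) + (54) + (4) + (-72) = -8.
Reducing mod 11: -8 ≡ 3 (mod 11).
Since F(a, b, c) ≡ 3 ≠ 0 (mod 11), P does NOT lie on the curve.


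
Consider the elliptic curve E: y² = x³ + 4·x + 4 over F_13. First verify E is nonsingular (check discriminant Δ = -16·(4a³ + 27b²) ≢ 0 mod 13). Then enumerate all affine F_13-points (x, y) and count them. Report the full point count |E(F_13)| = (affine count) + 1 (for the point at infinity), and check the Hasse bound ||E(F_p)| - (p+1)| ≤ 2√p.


Affine points = {(0, 2), (0, 11), (1, 3), (1, 10), (3, 2), (3, 11), (6, 6), (6, 7), (10, 2), (10, 11), (11, 1), (11, 12), (12, 5), (12, 8)}; affine count = 14; |E(F_13)| = 15.

Discriminant check: Δ ∝ 4a³ + 27b² = 4·4³ + 27·4² = 4·64 + 27·16 ≡ 12 (mod 13). Nonzero ⇒ E is nonsingular.
For each x ∈ F_13, compute rhs = x³ + 4·x + 4 mod 13, then count y ∈ F_13 with y² ≡ rhs.
  x = 0: rhs = 4, matching y values: 2, 11 (2 points).
  x = 1: rhs = 9, matching y values: 3, 10 (2 points).
  x = 2: rhs = 7, matching y values: none (0 points).
  x = 3: rhs = 4, matching y values: 2, 11 (2 points).
  x = 4: rhs = 6, matching y values: none (0 points).
  x = 5: rhs = 6, matching y values: none (0 points).
  x = 6: rhs = 10, matching y values: 6, 7 (2 points).
  x = 7: rhs = 11, matching y values: none (0 points).
  x = 8: rhs = 2, matching y values: none (0 points).
  x = 9: rhs = 2, matching y values: none (0 points).
  x = 10: rhs = 4, matching y values: 2, 11 (2 points).
  x = 11: rhs = 1, matching y values: 1, 12 (2 points).
  x = 12: rhs = 12, matching y values: 5, 8 (2 points).
Total affine count: 14.
Full point count |E(F_13)| = 14 + 1 = 15.
Hasse bound: |15 − (13+1)| = |1| = 1 ≤ 2√13 ≈ 7.2111 ✓.


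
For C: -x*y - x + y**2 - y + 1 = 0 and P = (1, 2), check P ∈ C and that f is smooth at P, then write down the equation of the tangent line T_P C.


Tangent line at P: -3*x + 2*y - 1 = 0.

Step 1: f(1, 2) = 0, so P lies on C.
Step 2: partial derivatives
  f_x(x, y) = -y - 1, f_y(x, y) = -x + 2*y - 1.
  f_x(P) = -3, f_y(P) = 2 (gradient nonzero, so P is smooth).
Step 3: tangent line at P: -3·(x − 1) + 2·(y − 2) = 0.
Expanding: -3*x + 2*y - 1 = 0.


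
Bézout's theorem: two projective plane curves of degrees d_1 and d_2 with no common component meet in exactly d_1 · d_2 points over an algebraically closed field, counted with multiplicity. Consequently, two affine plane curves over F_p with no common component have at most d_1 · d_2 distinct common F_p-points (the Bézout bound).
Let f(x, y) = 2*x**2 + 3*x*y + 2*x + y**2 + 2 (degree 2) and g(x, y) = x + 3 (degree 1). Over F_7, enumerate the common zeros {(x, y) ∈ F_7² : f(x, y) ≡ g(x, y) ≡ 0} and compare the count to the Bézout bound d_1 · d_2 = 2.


Common zeros: {(4, 0), (4, 2)}; count = 2; Bézout bound = 2.

deg(f) = 2, deg(g) = 1, so Bézout bound = 2.
Scan x ∈ F_7. For each x, list the y ∈ F_7 with f(x, y) ≡ 0 and those with g(x, y) ≡ 0 (mod 7); the common zeros in that column are the intersection.
  x = 0: f ≡ 0 at y ∈ ∅; g ≡ 0 at y ∈ ∅; common: ∅.
  x = 1: f ≡ 0 at y ∈ ∅; g ≡ 0 at y ∈ ∅; common: ∅.
  x = 2: f ≡ 0 at y ∈ {0, 1}; g ≡ 0 at y ∈ ∅; common: ∅.
  x = 3: f ≡ 0 at y ∈ ∅; g ≡ 0 at y ∈ ∅; common: ∅.
  x = 4: f ≡ 0 at y ∈ {0, 2}; g ≡ 0 at y ∈ {0, 1, 2, 3, 4, 5, 6}; common: {0, 2}.
  x = 5: f ≡ 0 at y ∈ ∅; g ≡ 0 at y ∈ ∅; common: ∅.
  x = 6: f ≡ 0 at y ∈ {1, 2}; g ≡ 0 at y ∈ ∅; common: ∅.
Collecting: common zeros = {(4, 0), (4, 2)}, so the count is 2.
Comparison with the Bézout bound: 2 ≤ 2 = deg(f)·deg(g), as expected for curves with no common component (the bound is attained).


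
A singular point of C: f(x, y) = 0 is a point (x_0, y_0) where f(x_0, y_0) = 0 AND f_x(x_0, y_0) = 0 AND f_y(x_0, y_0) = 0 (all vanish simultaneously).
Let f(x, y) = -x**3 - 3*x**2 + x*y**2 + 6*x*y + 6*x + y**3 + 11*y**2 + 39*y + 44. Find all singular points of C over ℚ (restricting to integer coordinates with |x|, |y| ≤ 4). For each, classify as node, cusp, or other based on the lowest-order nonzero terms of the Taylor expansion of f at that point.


Singular points: {(-1, -3)}; classification: cusp.

Compute partial derivatives:
  f_x = -3*x**2 - 6*x + y**2 + 6*y + 6.
  f_y = 2*x*y + 6*x + 3*y**2 + 22*y + 39.
Scan x_0 ∈ {−4, ..., 4}. For each x_0, f_y(x_0, y) is a polynomial in y; find its integer roots y ∈ {−4, ..., 4}, then test f_x and f at those candidates.
  x = -4: f_y(-4, y) = 3*y**2 + 14*y + 15; vanishes at y ∈ {-3}. (-4, -3): f_x = -27 ≠ 0.
  x = -3: f_y(-3, y) = 3*y**2 + 16*y + 21; vanishes at y ∈ {-3}. (-3, -3): f_x = -12 ≠ 0.
  x = -2: f_y(-2, y) = 3*y**2 + 18*y + 27; vanishes at y ∈ {-3}. (-2, -3): f_x = -3 ≠ 0.
  x = -1: f_y(-1, y) = 3*y**2 + 20*y + 33; vanishes at y ∈ {-3}. (-1, -3): f_x = 0, f = 0 — SINGULAR.
  x = 0: f_y(0, y) = 3*y**2 + 22*y + 39; vanishes at y ∈ {-3}. (0, -3): f_x = -3 ≠ 0.
  x = 1: f_y(1, y) = 3*y**2 + 24*y + 45; vanishes at y ∈ {-3}. (1, -3): f_x = -12 ≠ 0.
  x = 2: f_y(2, y) = 3*y**2 + 26*y + 51; vanishes at y ∈ {-3}. (2, -3): f_x = -27 ≠ 0.
  x = 3: f_y(3, y) = 3*y**2 + 28*y + 57; vanishes at y ∈ {-3}. (3, -3): f_x = -48 ≠ 0.
  x = 4: f_y(4, y) = 3*y**2 + 30*y + 63; vanishes at y ∈ {-3}. (4, -3): f_x = -75 ≠ 0.
Only singular point on the grid: (-1, -3).
Classify: substitute x = -1 + u, y = -3 + v and expand: f = -u**3 + u*v**2 + v**3 + v**2.
No constant or linear terms (consistent with a singular point). Quadratic part: v**2. Cubic part: -u**3 + u*v**2 + v**3.
The quadratic part v**2 is a perfect square, so there is a single (double) tangent line v = 0, i.e. y = -3. Restricting the cubic part to that line (v = 0) leaves -u**3 ≠ 0, so f is not divisible by v and the branch is v² ≈ u**3 to lowest order — this is a cusp.
Classification: cusp.


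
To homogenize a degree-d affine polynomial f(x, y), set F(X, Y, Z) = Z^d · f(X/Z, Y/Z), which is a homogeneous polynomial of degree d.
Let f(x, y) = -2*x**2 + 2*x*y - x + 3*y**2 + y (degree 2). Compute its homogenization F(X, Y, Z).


F(X, Y, Z) = -2*X**2 + 2*X*Y - X*Z + 3*Y**2 + Y*Z

deg(f) = 2.
Substitute x = X/Z, y = Y/Z into f, then multiply by Z^2.
  monomial -2·x^2·y^0 ↦ -2·X^2·Y^0·Z^0.
  monomial 2·x^1·y^1 ↦ 2·X^1·Y^1·Z^0.
  monomial -1·x^1·y^0 ↦ -1·X^1·Y^0·Z^1.
  monomial 3·x^0·y^2 ↦ 3·X^0·Y^2·Z^0.
  monomial 1·x^0·y^1 ↦ 1·X^0·Y^1·Z^1.
Collecting: F(X, Y, Z) = -2*X**2 + 2*X*Y - X*Z + 3*Y**2 + Y*Z.


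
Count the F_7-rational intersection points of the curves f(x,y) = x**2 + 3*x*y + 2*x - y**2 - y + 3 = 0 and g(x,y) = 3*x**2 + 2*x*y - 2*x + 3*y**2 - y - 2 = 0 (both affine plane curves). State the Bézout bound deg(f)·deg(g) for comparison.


Common zeros: ∅; count = 0; Bézout bound = 4.

deg(f) = 2, deg(g) = 2, so Bézout bound = 4.
Scan x ∈ F_7. For each x, list the y ∈ F_7 with f(x, y) ≡ 0 and those with g(x, y) ≡ 0 (mod 7); the common zeros in that column are the intersection.
  x = 0: f ≡ 0 at y ∈ ∅; g ≡ 0 at y ∈ {1, 4}; common: ∅.
  x = 1: f ≡ 0 at y ∈ {1}; g ≡ 0 at y ∈ ∅; common: ∅.
  x = 2: f ≡ 0 at y ∈ ∅; g ≡ 0 at y ∈ {3}; common: ∅.
  x = 3: f ≡ 0 at y ∈ ∅; g ≡ 0 at y ∈ {5}; common: ∅.
  x = 4: f ≡ 0 at y ∈ ∅; g ≡ 0 at y ∈ ∅; common: ∅.
  x = 5: f ≡ 0 at y ∈ ∅; g ≡ 0 at y ∈ {0, 4}; common: ∅.
  x = 6: f ≡ 0 at y ∈ ∅; g ≡ 0 at y ∈ {3, 5}; common: ∅.
Collecting: common zeros = ∅, so the count is 0.
Comparison with the Bézout bound: 0 ≤ 4 = deg(f)·deg(g), as expected for curves with no common component (the affine F_7-count falls short of the bound because intersections may lie at infinity, over extension fields, or carry multiplicity).


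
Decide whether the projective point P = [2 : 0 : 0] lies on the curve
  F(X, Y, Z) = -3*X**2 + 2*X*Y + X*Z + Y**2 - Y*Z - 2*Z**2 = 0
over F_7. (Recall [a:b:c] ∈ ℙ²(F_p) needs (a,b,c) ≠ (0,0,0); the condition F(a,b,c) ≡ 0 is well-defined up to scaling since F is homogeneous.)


F(2,0,0) ≡ 2 (mod 7); P is NOT on the curve.

Evaluate F(2, 0, 0) term-by-term (mod 7).
  -3*X**2 ↦ -3·4·1·1 = -12
  2*X*Y ↦ 2·2·0·1 = 0
  X*Z ↦ 1·2·1·0 = 0
  Y**2 ↦ 1·1·0·1 = 0
  -Y*Z ↦ -1·1·0·0 = 0
  -2*Z**2 ↦ -2·1·1·0 = 0
Sum: F(2, 0, 0) = (-12) + (0) + (0) + (0) + (0) + (0) = -12.
Reducing mod 7: -12 ≡ 2 (mod 7).
Since F(a, b, c) ≡ 2 ≠ 0 (mod 7), P does NOT lie on the curve.


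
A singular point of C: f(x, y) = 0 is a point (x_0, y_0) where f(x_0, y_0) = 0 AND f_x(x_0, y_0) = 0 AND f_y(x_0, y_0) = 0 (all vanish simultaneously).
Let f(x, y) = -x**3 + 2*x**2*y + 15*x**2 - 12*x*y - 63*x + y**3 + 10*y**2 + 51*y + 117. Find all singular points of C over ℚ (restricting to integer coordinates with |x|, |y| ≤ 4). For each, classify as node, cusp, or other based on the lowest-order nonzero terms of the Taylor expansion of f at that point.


Singular points: {(3, -3)}; classification: cusp.

Compute partial derivatives:
  f_x = -3*x**2 + 4*x*y + 30*x - 12*y - 63.
  f_y = 2*x**2 - 12*x + 3*y**2 + 20*y + 51.
Scan x_0 ∈ {−4, ..., 4}. For each x_0, f_y(x_0, y) is a polynomial in y; find its integer roots y ∈ {−4, ..., 4}, then test f_x and f at those candidates.
  x = -4: f_y(-4, y) = 3*y**2 + 20*y + 131; no integer root y with |y| ≤ 4.
  x = -3: f_y(-3, y) = 3*y**2 + 20*y + 105; no integer root y with |y| ≤ 4.
  x = -2: f_y(-2, y) = 3*y**2 + 20*y + 83; no integer root y with |y| ≤ 4.
  x = -1: f_y(-1, y) = 3*y**2 + 20*y + 65; no integer root y with |y| ≤ 4.
  x = 0: f_y(0, y) = 3*y**2 + 20*y + 51; no integer root y with |y| ≤ 4.
  x = 1: f_y(1, y) = 3*y**2 + 20*y + 41; no integer root y with |y| ≤ 4.
  x = 2: f_y(2, y) = 3*y**2 + 20*y + 35; no integer root y with |y| ≤ 4.
  x = 3: f_y(3, y) = 3*y**2 + 20*y + 33; vanishes at y ∈ {-3}. (3, -3): f_x = 0, f = 0 — SINGULAR.
  x = 4: f_y(4, y) = 3*y**2 + 20*y + 35; no integer root y with |y| ≤ 4.
Only singular point on the grid: (3, -3).
Classify: substitute x = 3 + u, y = -3 + v and expand: f = -u**3 + 2*u**2*v + v**3 + v**2.
No constant or linear terms (consistent with a singular point). Quadratic part: v**2. Cubic part: -u**3 + 2*u**2*v + v**3.
The quadratic part v**2 is a perfect square, so there is a single (double) tangent line v = 0, i.e. y = -3. Restricting the cubic part to that line (v = 0) leaves -u**3 ≠ 0, so f is not divisible by v and the branch is v² ≈ u**3 to lowest order — this is a cusp.
Classification: cusp.


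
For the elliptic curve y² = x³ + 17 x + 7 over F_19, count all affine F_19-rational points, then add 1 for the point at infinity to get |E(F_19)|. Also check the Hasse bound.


Affine points = {(0, 8), (0, 11), (1, 5), (1, 14), (2, 7), (2, 12), (3, 3), (3, 16), (4, 5), (4, 14), (8, 3), (8, 16), (11, 9), (11, 10), (12, 1), (12, 18), (14, 5), (14, 14), (16, 9), (16, 10)}; affine count = 20; |E(F_19)| = 21.

Discriminant check: Δ ∝ 4a³ + 27b² = 4·17³ + 27·7² = 4·4913 + 27·49 ≡ 18 (mod 19). Nonzero ⇒ E is nonsingular.
For each x ∈ F_19, compute rhs = x³ + 17·x + 7 mod 19, then count y ∈ F_19 with y² ≡ rhs.
  x = 0: rhs = 7, matching y values: 8, 11 (2 points).
  x = 1: rhs = 6, matching y values: 5, 14 (2 points).
  x = 2: rhs = 11, matching y values: 7, 12 (2 points).
  x = 3: rhs = 9, matching y values: 3, 16 (2 points).
  x = 4: rhs = 6, matching y values: 5, 14 (2 points).
  x = 5: rhs = 8, matching y values: none (0 points).
  x = 6: rhs = 2, matching y values: none (0 points).
  x = 7: rhs = 13, matching y values: none (0 points).
  x = 8: rhs = 9, matching y values: 3, 16 (2 points).
  x = 9: rhs = 15, matching y values: none (0 points).
  x = 10: rhs = 18, matching y values: none (0 points).
  x = 11: rhs = 5, matching y values: 9, 10 (2 points).
  x = 12: rhs = 1, matching y values: 1, 18 (2 points).
  x = 13: rhs = 12, matching y values: none (0 points).
  x = 14: rhs = 6, matching y values: 5, 14 (2 points).
  x = 15: rhs = 8, matching y values: none (0 points).
  x = 16: rhs = 5, matching y values: 9, 10 (2 points).
  x = 17: rhs = 3, matching y values: none (0 points).
  x = 18: rhs = 8, matching y values: none (0 points).
Total affine count: 20.
Full point count |E(F_19)| = 20 + 1 = 21.
Hasse bound: |21 − (19+1)| = |1| = 1 ≤ 2√19 ≈ 8.7178 ✓.


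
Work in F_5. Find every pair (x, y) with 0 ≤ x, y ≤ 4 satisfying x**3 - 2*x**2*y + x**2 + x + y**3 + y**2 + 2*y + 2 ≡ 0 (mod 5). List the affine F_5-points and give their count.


Affine F_5-points: {(0, 4), (1, 0), (1, 4)}; count = 3.

For each of the 25 pairs (x, y) ∈ F_5², evaluate f(x, y) mod 5. Record the zeros.
  x = 0: [0↦2, 1↦1, 2↦3, 3↦4, 4↦0]  zeros at y ∈ {4}
  x = 1: [0↦0, 1↦2, 2↦2, 3↦1, 4↦0]  zeros at y ∈ {0, 4}
  x = 2: [0↦1, 1↦2, 2↦1, 3↦4, 4↦2]  zeros at y ∈ ∅
  x = 3: [0↦1, 1↦2, 2↦1, 3↦4, 4↦2]  zeros at y ∈ ∅
  x = 4: [0↦1, 1↦3, 2↦3, 3↦2, 4↦1]  zeros at y ∈ ∅
Collecting zeros: affine points = {(0, 4), (1, 0), (1, 4)}.
Total count |C(F_5)_aff| = 3.


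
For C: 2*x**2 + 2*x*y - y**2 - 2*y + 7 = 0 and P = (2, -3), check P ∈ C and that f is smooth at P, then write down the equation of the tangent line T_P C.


Tangent line at P: 2*x + 8*y + 20 = 0.

Step 1: f(2, -3) = 0, so P lies on C.
Step 2: partial derivatives
  f_x(x, y) = 4*x + 2*y, f_y(x, y) = 2*x - 2*y - 2.
  f_x(P) = 2, f_y(P) = 8 (gradient nonzero, so P is smooth).
Step 3: tangent line at P: 2·(x − 2) + 8·(y − -3) = 0.
Expanding: 2*x + 8*y + 20 = 0.


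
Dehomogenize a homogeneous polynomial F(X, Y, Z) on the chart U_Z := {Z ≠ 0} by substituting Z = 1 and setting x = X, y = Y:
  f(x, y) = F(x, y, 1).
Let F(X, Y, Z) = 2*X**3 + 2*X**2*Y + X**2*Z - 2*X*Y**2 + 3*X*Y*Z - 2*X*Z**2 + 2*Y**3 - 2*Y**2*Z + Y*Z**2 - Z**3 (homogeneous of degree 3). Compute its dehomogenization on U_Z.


f(x, y) = 2*x**3 + 2*x**2*y + x**2 - 2*x*y**2 + 3*x*y - 2*x + 2*y**3 - 2*y**2 + y - 1

On U_Z we set Z = 1. Each monomial c·X^i·Y^j·Z^k in F becomes c·x^i·y^j·1^k = c·x^i·y^j.
Substituting Z = 1: F(X, Y, 1) = 2*x**3 + 2*x**2*y + x**2 - 2*x*y**2 + 3*x*y - 2*x + 2*y**3 - 2*y**2 + y - 1.
Note: deg(f) ≤ deg(F) = 3; strict inequality happens when F is divisible by Z (lost terms).


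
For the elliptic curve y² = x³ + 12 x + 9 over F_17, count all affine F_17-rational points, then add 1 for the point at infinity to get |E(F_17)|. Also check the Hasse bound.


Affine points = {(0, 3), (0, 14), (3, 2), (3, 15), (4, 6), (4, 11), (6, 5), (6, 12), (9, 8), (9, 9), (13, 4), (13, 13), (16, 8), (16, 9)}; affine count = 14; |E(F_17)| = 15.

Discriminant check: Δ ∝ 4a³ + 27b² = 4·12³ + 27·9² = 4·1728 + 27·81 ≡ 4 (mod 17). Nonzero ⇒ E is nonsingular.
For each x ∈ F_17, compute rhs = x³ + 12·x + 9 mod 17, then count y ∈ F_17 with y² ≡ rhs.
  x = 0: rhs = 9, matching y values: 3, 14 (2 points).
  x = 1: rhs = 5, matching y values: none (0 points).
  x = 2: rhs = 7, matching y values: none (0 points).
  x = 3: rhs = 4, matching y values: 2, 15 (2 points).
  x = 4: rhs = 2, matching y values: 6, 11 (2 points).
  x = 5: rhs = 7, matching y values: none (0 points).
  x = 6: rhs = 8, matching y values: 5, 12 (2 points).
  x = 7: rhs = 11, matching y values: none (0 points).
  x = 8: rhs = 5, matching y values: none (0 points).
  x = 9: rhs = 13, matching y values: 8, 9 (2 points).
  x = 10: rhs = 7, matching y values: none (0 points).
  x = 11: rhs = 10, matching y values: none (0 points).
  x = 12: rhs = 11, matching y values: none (0 points).
  x = 13: rhs = 16, matching y values: 4, 13 (2 points).
  x = 14: rhs = 14, matching y values: none (0 points).
  x = 15: rhs = 11, matching y values: none (0 points).
  x = 16: rhs = 13, matching y values: 8, 9 (2 points).
Total affine count: 14.
Full point count |E(F_17)| = 14 + 1 = 15.
Hasse bound: |15 − (17+1)| = |-3| = 3 ≤ 2√17 ≈ 8.2462 ✓.


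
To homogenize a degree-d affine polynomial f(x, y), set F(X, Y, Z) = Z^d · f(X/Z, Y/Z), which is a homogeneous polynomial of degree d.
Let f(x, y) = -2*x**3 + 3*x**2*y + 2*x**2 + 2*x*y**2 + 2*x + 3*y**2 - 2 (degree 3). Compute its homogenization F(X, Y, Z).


F(X, Y, Z) = -2*X**3 + 3*X**2*Y + 2*X**2*Z + 2*X*Y**2 + 2*X*Z**2 + 3*Y**2*Z - 2*Z**3

deg(f) = 3.
Substitute x = X/Z, y = Y/Z into f, then multiply by Z^3.
  monomial -2·x^3·y^0 ↦ -2·X^3·Y^0·Z^0.
  monomial 3·x^2·y^1 ↦ 3·X^2·Y^1·Z^0.
  monomial 2·x^2·y^0 ↦ 2·X^2·Y^0·Z^1.
  monomial 2·x^1·y^2 ↦ 2·X^1·Y^2·Z^0.
  monomial 2·x^1·y^0 ↦ 2·X^1·Y^0·Z^2.
  monomial 3·x^0·y^2 ↦ 3·X^0·Y^2·Z^1.
  monomial -2·x^0·y^0 ↦ -2·X^0·Y^0·Z^3.
Collecting: F(X, Y, Z) = -2*X**3 + 3*X**2*Y + 2*X**2*Z + 2*X*Y**2 + 2*X*Z**2 + 3*Y**2*Z - 2*Z**3.


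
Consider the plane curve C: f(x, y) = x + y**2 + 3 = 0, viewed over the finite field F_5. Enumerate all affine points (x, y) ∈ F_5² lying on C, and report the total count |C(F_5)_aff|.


Affine F_5-points: {(1, 1), (1, 4), (2, 0), (3, 2), (3, 3)}; count = 5.

For each of the 25 pairs (x, y) ∈ F_5², evaluate f(x, y) mod 5. Record the zeros.
  x = 0: [0↦3, 1↦4, 2↦2, 3↦2, 4↦4]  zeros at y ∈ ∅
  x = 1: [0↦4, 1↦0, 2↦3, 3↦3, 4↦0]  zeros at y ∈ {1, 4}
  x = 2: [0↦0, 1↦1, 2↦4, 3↦4, 4↦1]  zeros at y ∈ {0}
  x = 3: [0↦1, 1↦2, 2↦0, 3↦0, 4↦2]  zeros at y ∈ {2, 3}
  x = 4: [0↦2, 1↦3, 2↦1, 3↦1, 4↦3]  zeros at y ∈ ∅
Collecting zeros: affine points = {(1, 1), (1, 4), (2, 0), (3, 2), (3, 3)}.
Total count |C(F_5)_aff| = 5.
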